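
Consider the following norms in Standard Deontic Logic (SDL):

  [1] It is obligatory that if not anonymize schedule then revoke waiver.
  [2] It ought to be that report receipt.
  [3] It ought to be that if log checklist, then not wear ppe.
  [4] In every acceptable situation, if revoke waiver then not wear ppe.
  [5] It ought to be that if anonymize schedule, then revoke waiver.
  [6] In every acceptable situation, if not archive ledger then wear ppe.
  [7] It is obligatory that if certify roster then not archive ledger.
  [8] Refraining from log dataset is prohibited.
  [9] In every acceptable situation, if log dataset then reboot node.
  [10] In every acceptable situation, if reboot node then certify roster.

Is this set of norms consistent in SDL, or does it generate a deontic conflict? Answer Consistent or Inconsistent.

Premises 5 and 1 are O(anonymize_schedule → revoke_waiver) and O(¬anonymize_schedule → revoke_waiver); every ideal world satisfies anonymize_schedule or ¬anonymize_schedule, so in either case revoke_waiver holds — hence O(revoke_waiver).
From O(revoke_waiver) and premise 4, O(revoke_waiver → ¬wear_ppe), we obtain O(¬wear_ppe).
Premise 6 is O(¬archive_ledger → wear_ppe); contrapositively O(¬wear_ppe → archive_ledger). Since O(¬wear_ppe) holds, K gives O(archive_ledger).
The contrapositive of premise 7 (O(certify_roster → ¬archive_ledger)) is O(archive_ledger → ¬certify_roster), and O(archive_ledger) is already established, so O(¬certify_roster).
Premise 10, O(reboot_node → certify_roster), contraposes to O(¬certify_roster → ¬reboot_node); with O(¬certify_roster) we get O(¬reboot_node).
Premise 9 is O(log_dataset → reboot_node); contrapositively O(¬reboot_node → ¬log_dataset). Since O(¬reboot_node) holds, K gives O(¬log_dataset).
Yet premise 8 is F(¬log_dataset), i.e. O(log_dataset).
We now have both O(¬log_dataset) and O(log_dataset) — log_dataset is simultaneously obligatory and forbidden, violating the D-axiom.

Inconsistent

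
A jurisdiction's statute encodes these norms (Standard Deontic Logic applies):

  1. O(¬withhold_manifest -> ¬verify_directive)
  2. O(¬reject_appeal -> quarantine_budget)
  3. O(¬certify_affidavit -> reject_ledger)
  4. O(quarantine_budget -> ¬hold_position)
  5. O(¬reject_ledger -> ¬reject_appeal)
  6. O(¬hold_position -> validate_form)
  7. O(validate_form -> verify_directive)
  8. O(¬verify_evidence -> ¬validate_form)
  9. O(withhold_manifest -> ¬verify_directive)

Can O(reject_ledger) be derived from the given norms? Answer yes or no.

By case analysis on ¬withhold_manifest: premise 1 gives O(¬withhold_manifest -> ¬verify_directive) and premise 9 gives O(withhold_manifest -> ¬verify_directive), so O(¬verify_directive) either way.
Premise 7, O(validate_form -> verify_directive), contraposes to O(¬verify_directive -> ¬validate_form); with O(¬verify_directive) we get O(¬validate_form).
Premise 6 is O(¬hold_position -> validate_form); contrapositively O(¬validate_form -> hold_position). Since O(¬validate_form) holds, K gives O(hold_position).
Premise 4, O(quarantine_budget -> ¬hold_position), contraposes to O(hold_position -> ¬quarantine_budget); with O(hold_position) we get O(¬quarantine_budget).
Premise 2 is O(¬reject_appeal -> quarantine_budget); contrapositively O(¬quarantine_budget -> reject_appeal). Since O(¬quarantine_budget) holds, K gives O(reject_appeal).
Premise 5, O(¬reject_ledger -> ¬reject_appeal), contraposes to O(reject_appeal -> reject_ledger); with O(reject_appeal) we get O(reject_ledger).
Premises 3, 8 do not contribute to this derivation.
So O(reject_ledger) follows.

Yes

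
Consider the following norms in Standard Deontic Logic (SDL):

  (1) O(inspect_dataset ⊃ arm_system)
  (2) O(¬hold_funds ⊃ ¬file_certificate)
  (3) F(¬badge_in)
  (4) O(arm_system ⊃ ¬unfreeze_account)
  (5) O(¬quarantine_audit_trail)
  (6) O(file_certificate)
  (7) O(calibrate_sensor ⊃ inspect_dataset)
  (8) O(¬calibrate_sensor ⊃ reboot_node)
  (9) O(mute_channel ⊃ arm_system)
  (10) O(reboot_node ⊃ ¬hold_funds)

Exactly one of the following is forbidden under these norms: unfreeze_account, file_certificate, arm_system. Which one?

Premise 6 gives O(file_certificate).
Premise 2 is O(¬hold_funds ⊃ ¬file_certificate); contrapositively O(file_certificate ⊃ hold_funds). Since O(file_certificate) holds, K gives O(hold_funds).
Premise 10 is O(reboot_node ⊃ ¬hold_funds); contrapositively O(hold_funds ⊃ ¬reboot_node). Since O(hold_funds) holds, K gives O(¬reboot_node).
Premise 8, O(¬calibrate_sensor ⊃ reboot_node), contraposes to O(¬reboot_node ⊃ calibrate_sensor); with O(¬reboot_node) we get O(calibrate_sensor).
Premise 7 is O(calibrate_sensor ⊃ inspect_dataset); since O(calibrate_sensor), deontic closure gives O(inspect_dataset).
With premise 1, O(inspect_dataset ⊃ arm_system), the K-axiom yields O(arm_system).
Premise 4 is O(arm_system ⊃ ¬unfreeze_account); since O(arm_system), deontic closure gives O(¬unfreeze_account).
So O(¬unfreeze_account) holds, i.e. unfreeze_account is forbidden. None of the other listed options is forbidden under the premises.

unfreeze_account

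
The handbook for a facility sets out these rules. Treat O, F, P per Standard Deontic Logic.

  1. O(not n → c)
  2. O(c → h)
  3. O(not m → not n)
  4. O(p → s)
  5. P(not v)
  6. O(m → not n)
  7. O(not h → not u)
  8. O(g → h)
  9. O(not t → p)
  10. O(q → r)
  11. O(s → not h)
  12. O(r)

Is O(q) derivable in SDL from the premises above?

Premise 10 is O(q → r); even if O(r) held, inferring O(q) would be affirming the consequent — invalid.
No other premise forces O(q). An ideal world satisfying every premise can still have q false, so O(q) is not derivable.

No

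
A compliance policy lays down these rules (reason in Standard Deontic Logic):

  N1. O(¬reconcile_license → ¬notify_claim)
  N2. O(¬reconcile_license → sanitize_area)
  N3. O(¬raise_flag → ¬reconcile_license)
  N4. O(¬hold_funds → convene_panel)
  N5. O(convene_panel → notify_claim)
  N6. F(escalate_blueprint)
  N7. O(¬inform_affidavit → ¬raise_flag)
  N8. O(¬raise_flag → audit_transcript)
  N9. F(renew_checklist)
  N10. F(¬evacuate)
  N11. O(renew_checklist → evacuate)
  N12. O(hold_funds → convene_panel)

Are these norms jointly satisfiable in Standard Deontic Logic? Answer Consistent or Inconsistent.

Premise 11 is O(renew_checklist → evacuate); even if O(evacuate) held, inferring O(renew_checklist) would be affirming the consequent — invalid.
So O(renew_checklist) is not derivable, and the apparent clash with O(¬renew_checklist) does not arise.
A world satisfying every obligation exists (e.g. audit_transcript=false, convene_panel=true, escalate_blueprint=false, evacuate=true, hold_funds=false, inform_affidavit=true, notify_claim=true, raise_flag=true, reconcile_license=true, renew_checklist=false, sanitize_area=false); no atom is both obligatory and forbidden, so the set is consistent.

Consistent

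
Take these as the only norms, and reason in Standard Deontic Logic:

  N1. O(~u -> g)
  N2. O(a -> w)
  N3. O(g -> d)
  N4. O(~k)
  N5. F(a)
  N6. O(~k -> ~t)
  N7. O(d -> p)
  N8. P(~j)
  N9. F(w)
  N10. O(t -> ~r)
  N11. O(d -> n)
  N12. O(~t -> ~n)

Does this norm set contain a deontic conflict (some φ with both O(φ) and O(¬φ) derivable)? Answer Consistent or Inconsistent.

Consistent

Premise 2 is O(a -> w), but O(a) is not derivable from the premises, so it does not yield O(w).
So O(w) is not derivable, and the apparent clash with O(~w) does not arise.
A world satisfying every obligation exists (e.g. a=false, d=false, g=false, j=false, k=false, n=false, p=false, r=false, t=false, u=true, w=false); no atom is both obligatory and forbidden, so the set is consistent.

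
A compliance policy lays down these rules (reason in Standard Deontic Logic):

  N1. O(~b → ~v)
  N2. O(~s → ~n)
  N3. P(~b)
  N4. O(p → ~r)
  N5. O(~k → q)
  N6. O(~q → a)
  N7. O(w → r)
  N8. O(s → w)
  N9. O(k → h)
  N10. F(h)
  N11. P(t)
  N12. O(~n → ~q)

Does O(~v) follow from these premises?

Premise 1 is O(~b → ~v), but O(~b) is not derivable from the premises (the permission P(~b) asserts only ~O(b), not O(~b)), so it does not yield O(~v).
No other premise forces O(~v). An ideal world satisfying every premise can still have ~v false, so O(~v) is not derivable.

No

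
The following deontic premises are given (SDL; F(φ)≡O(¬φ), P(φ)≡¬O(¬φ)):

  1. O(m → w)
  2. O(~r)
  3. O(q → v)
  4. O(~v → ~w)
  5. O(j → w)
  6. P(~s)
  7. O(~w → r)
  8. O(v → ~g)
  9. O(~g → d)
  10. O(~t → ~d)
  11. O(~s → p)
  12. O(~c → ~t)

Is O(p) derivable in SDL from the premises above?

Premise 11 is O(~s → p), but O(~s) is not derivable from the premises (the permission P(~s) asserts only ~O(s), not O(~s)), so it does not yield O(p).
No other premise forces O(p). An ideal world satisfying every premise can still have p false, so O(p) is not derivable.

No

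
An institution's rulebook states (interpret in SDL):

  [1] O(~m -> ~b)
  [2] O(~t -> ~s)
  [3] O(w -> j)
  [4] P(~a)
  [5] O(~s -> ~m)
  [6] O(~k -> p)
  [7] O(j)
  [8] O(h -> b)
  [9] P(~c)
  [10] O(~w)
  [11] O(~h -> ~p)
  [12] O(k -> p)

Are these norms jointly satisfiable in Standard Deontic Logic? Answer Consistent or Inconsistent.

Premise 3 is O(w -> j); even if O(j) held, inferring O(w) would be affirming the consequent — invalid.
So O(w) is not derivable, and the apparent clash with O(~w) does not arise.
A world satisfying every obligation exists (e.g. a=false, b=true, c=false, h=true, j=true, k=false, m=true, p=true, s=true, t=true, w=false); no atom is both obligatory and forbidden, so the set is consistent.

Consistent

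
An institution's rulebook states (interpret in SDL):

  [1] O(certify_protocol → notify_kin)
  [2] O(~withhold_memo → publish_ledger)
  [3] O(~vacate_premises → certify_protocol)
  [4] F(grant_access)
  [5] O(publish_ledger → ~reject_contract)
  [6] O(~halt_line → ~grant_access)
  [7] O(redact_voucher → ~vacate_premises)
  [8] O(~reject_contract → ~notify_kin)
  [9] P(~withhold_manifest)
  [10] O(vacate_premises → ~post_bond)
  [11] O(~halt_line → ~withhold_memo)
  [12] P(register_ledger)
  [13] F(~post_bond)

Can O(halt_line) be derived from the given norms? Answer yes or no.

Premise 13 is F(~post_bond), i.e. O(post_bond).
Premise 10 is O(vacate_premises → ~post_bond); contrapositively O(post_bond → ~vacate_premises). Since O(post_bond) holds, K gives O(~vacate_premises).
Applying K to premise 3 (O(~vacate_premises → certify_protocol)) and O(~vacate_premises) yields O(certify_protocol).
Premise 1 is O(certify_protocol → notify_kin); since O(certify_protocol), deontic closure gives O(notify_kin).
Premise 8, O(~reject_contract → ~notify_kin), contraposes to O(notify_kin → reject_contract); with O(notify_kin) we get O(reject_contract).
Premise 5, O(publish_ledger → ~reject_contract), contraposes to O(reject_contract → ~publish_ledger); with O(reject_contract) we get O(~publish_ledger).
Premise 2 is O(~withhold_memo → publish_ledger); contrapositively O(~publish_ledger → withhold_memo). Since O(~publish_ledger) holds, K gives O(withhold_memo).
Premise 11, O(~halt_line → ~withhold_memo), contraposes to O(withhold_memo → halt_line); with O(withhold_memo) we get O(halt_line).
Premises 4, 6, 7, 9, 12 do not contribute to this derivation.
So O(halt_line) follows.

Yes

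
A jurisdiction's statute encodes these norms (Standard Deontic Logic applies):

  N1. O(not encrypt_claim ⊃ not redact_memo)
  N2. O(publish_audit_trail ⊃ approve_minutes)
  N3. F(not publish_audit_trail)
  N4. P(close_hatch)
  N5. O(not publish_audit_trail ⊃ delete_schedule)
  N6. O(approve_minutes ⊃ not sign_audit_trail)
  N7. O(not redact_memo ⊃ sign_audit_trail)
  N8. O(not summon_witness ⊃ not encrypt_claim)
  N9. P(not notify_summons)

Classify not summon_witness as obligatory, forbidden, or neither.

F(not publish_audit_trail) at premise 3 means O(publish_audit_trail).
With premise 2, O(publish_audit_trail ⊃ approve_minutes), the K-axiom yields O(approve_minutes).
Applying K to premise 6 (O(approve_minutes ⊃ not sign_audit_trail)) and O(approve_minutes) yields O(not sign_audit_trail).
Premise 7 is O(not redact_memo ⊃ sign_audit_trail); contrapositively O(not sign_audit_trail ⊃ redact_memo). Since O(not sign_audit_trail) holds, K gives O(redact_memo).
Premise 1 is O(not encrypt_claim ⊃ not redact_memo); contrapositively O(redact_memo ⊃ encrypt_claim). Since O(redact_memo) holds, K gives O(encrypt_claim).
The contrapositive of premise 8 (O(not summon_witness ⊃ not encrypt_claim)) is O(encrypt_claim ⊃ summon_witness), and O(encrypt_claim) is already established, so O(summon_witness).
Premises 4, 5, 9 do not contribute to this derivation.
Thus O(summon_witness), which is F(not summon_witness): not summon_witness is forbidden.

Forbidden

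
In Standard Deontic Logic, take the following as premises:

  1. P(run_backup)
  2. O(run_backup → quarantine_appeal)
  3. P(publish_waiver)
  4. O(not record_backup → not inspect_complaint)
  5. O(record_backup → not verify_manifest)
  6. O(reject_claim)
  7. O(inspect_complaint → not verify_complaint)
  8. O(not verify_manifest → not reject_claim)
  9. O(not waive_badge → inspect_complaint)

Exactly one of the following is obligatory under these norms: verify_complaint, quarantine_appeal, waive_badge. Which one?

waive_badge

From premise 6 we have O(reject_claim).
Premise 8 is O(not verify_manifest → not reject_claim); contrapositively O(reject_claim → verify_manifest). Since O(reject_claim) holds, K gives O(verify_manifest).
Premise 5 is O(record_backup → not verify_manifest); contrapositively O(verify_manifest → not record_backup). Since O(verify_manifest) holds, K gives O(not record_backup).
Premise 4 is O(not record_backup → not inspect_complaint); since O(not record_backup), deontic closure gives O(not inspect_complaint).
Premise 9 is O(not waive_badge → inspect_complaint); contrapositively O(not inspect_complaint → waive_badge). Since O(not inspect_complaint) holds, K gives O(waive_badge).
So O(waive_badge) holds — waive_badge is obligatory. None of the other listed options is made obligatory by any chain of premises.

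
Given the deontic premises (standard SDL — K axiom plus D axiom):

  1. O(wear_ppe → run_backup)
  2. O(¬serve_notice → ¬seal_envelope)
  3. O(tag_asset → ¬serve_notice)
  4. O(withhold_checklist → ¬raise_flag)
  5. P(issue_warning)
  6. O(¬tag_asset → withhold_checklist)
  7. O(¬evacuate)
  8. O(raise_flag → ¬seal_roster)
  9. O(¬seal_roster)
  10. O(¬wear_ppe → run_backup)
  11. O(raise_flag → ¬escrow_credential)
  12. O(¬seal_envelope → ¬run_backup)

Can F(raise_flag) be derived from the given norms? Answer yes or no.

Yes

Premises 10 and 1 cover both cases: O(¬wear_ppe → run_backup) and O(wear_ppe → run_backup). Since ¬wear_ppe ∨ wear_ppe is a tautology, O(run_backup) follows.
Premise 12 is O(¬seal_envelope → ¬run_backup); contrapositively O(run_backup → seal_envelope). Since O(run_backup) holds, K gives O(seal_envelope).
Premise 2 is O(¬serve_notice → ¬seal_envelope); contrapositively O(seal_envelope → serve_notice). Since O(seal_envelope) holds, K gives O(serve_notice).
Premise 3 is O(tag_asset → ¬serve_notice); contrapositively O(serve_notice → ¬tag_asset). Since O(serve_notice) holds, K gives O(¬tag_asset).
Premise 6 is O(¬tag_asset → withhold_checklist); since O(¬tag_asset), deontic closure gives O(withhold_checklist).
Premise 4 is O(withhold_checklist → ¬raise_flag); since O(withhold_checklist), deontic closure gives O(¬raise_flag).
Premises 5, 7, 8, 9, 11 do not contribute to this derivation.
So O(¬raise_flag) holds, i.e. F(raise_flag). The claim follows.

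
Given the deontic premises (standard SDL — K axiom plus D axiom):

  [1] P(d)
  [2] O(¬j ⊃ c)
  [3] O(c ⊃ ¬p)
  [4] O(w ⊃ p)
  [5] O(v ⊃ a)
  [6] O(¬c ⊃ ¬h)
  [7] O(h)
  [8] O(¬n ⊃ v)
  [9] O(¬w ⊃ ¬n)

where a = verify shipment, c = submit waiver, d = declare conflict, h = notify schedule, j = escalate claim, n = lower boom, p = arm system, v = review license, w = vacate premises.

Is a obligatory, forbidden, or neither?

Premise 7 gives O(h).
The contrapositive of premise 6 (O(¬c ⊃ ¬h)) is O(h ⊃ c), and O(h) is already established, so O(c).
With premise 3, O(c ⊃ ¬p), the K-axiom yields O(¬p).
Premise 4, O(w ⊃ p), contraposes to O(¬p ⊃ ¬w); with O(¬p) we get O(¬w).
With premise 9, O(¬w ⊃ ¬n), the K-axiom yields O(¬n).
From O(¬n) and premise 8, O(¬n ⊃ v), we obtain O(v).
With premise 5, O(v ⊃ a), the K-axiom yields O(a).
Premises 1, 2 do not contribute to this derivation.
Hence a is obligatory.

Obligatory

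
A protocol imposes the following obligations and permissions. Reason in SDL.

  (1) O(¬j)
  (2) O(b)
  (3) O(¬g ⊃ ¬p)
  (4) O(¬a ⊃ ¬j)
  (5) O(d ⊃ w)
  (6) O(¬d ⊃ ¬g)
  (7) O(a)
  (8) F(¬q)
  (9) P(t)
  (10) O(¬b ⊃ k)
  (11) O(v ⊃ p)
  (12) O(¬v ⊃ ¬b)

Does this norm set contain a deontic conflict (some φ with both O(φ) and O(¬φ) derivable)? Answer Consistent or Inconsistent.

Consistent

Premise 4 is O(¬a ⊃ ¬j); even if O(¬j) held, inferring O(¬a) would be affirming the consequent — invalid.
So O(¬a) is not derivable, and the apparent clash with O(a) does not arise.
A world satisfying every obligation exists (e.g. a=true, b=true, d=true, g=true, j=false, k=false, p=true, q=true, t=false, v=true, w=true); no atom is both obligatory and forbidden, so the set is consistent.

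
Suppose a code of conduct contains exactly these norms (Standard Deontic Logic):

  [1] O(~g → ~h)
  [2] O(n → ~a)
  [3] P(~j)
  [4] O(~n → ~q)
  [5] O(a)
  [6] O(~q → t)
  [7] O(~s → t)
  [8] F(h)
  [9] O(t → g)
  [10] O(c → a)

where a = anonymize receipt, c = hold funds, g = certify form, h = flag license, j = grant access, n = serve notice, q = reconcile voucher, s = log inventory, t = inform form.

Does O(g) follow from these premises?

Premise 5 states O(a) outright.
Premise 2, O(n → ~a), contraposes to O(a → ~n); with O(a) we get O(~n).
Applying K to premise 4 (O(~n → ~q)) and O(~n) yields O(~q).
Premise 6 is O(~q → t); since O(~q), deontic closure gives O(t).
With premise 9, O(t → g), the K-axiom yields O(g).
Premises 1, 3, 7, 8, 10 do not contribute to this derivation.
So O(g) follows.

Yes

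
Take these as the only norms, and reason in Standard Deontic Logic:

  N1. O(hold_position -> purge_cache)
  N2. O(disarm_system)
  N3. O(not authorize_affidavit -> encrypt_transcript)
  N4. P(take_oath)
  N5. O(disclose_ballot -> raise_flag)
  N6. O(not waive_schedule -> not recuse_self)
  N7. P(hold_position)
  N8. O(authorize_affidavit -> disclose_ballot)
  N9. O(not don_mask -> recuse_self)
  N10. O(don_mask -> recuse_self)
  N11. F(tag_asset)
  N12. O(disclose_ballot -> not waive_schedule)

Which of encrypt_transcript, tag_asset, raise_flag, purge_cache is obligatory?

By case analysis on not don_mask: premise 9 gives O(not don_mask -> recuse_self) and premise 10 gives O(don_mask -> recuse_self), so O(recuse_self) either way.
Premise 6, O(not waive_schedule -> not recuse_self), contraposes to O(recuse_self -> waive_schedule); with O(recuse_self) we get O(waive_schedule).
Premise 12, O(disclose_ballot -> not waive_schedule), contraposes to O(waive_schedule -> not disclose_ballot); with O(waive_schedule) we get O(not disclose_ballot).
Premise 8, O(authorize_affidavit -> disclose_ballot), contraposes to O(not disclose_ballot -> not authorize_affidavit); with O(not disclose_ballot) we get O(not authorize_affidavit).
Premise 3 is O(not authorize_affidavit -> encrypt_transcript); since O(not authorize_affidavit), deontic closure gives O(encrypt_transcript).
So O(encrypt_transcript) holds — encrypt_transcript is obligatory. None of the other listed options is made obligatory by any chain of premises.

encrypt_transcript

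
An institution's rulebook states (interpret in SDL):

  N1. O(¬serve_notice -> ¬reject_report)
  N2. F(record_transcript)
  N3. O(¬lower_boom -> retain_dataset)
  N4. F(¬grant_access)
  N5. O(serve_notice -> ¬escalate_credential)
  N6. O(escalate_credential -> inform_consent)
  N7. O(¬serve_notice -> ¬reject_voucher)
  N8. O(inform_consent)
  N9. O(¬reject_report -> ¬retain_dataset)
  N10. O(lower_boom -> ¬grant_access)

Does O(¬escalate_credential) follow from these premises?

Yes

Premise 4, F(¬grant_access), is equivalent to O(grant_access).
The contrapositive of premise 10 (O(lower_boom -> ¬grant_access)) is O(grant_access -> ¬lower_boom), and O(grant_access) is already established, so O(¬lower_boom).
With premise 3, O(¬lower_boom -> retain_dataset), the K-axiom yields O(retain_dataset).
The contrapositive of premise 9 (O(¬reject_report -> ¬retain_dataset)) is O(retain_dataset -> reject_report), and O(retain_dataset) is already established, so O(reject_report).
The contrapositive of premise 1 (O(¬serve_notice -> ¬reject_report)) is O(reject_report -> serve_notice), and O(reject_report) is already established, so O(serve_notice).
Applying K to premise 5 (O(serve_notice -> ¬escalate_credential)) and O(serve_notice) yields O(¬escalate_credential).
Premises 2, 6, 7, 8 do not contribute to this derivation.
So O(¬escalate_credential) follows.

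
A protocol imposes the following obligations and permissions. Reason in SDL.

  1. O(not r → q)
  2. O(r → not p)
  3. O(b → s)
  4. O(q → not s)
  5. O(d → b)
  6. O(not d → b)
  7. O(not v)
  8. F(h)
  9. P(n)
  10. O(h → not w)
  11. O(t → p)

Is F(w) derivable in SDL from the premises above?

No

Premise 10 is O(h → not w), but O(h) is not derivable from the premises, so it does not yield O(not w).
No other premise forces O(not w). An ideal world satisfying every premise can still have w true, so F(w) is not derivable.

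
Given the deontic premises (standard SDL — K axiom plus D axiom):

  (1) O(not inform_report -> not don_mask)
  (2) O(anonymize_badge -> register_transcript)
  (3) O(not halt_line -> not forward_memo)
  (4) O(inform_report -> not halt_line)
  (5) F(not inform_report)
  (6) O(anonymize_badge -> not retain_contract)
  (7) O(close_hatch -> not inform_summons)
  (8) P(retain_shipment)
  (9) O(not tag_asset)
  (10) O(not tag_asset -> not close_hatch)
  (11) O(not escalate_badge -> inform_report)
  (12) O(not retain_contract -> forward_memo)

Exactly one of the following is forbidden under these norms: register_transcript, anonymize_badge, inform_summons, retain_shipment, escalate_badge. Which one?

Premise 5, F(not inform_report), is equivalent to O(inform_report).
Premise 4 is O(inform_report -> not halt_line); since O(inform_report), deontic closure gives O(not halt_line).
From O(not halt_line) and premise 3, O(not halt_line -> not forward_memo), we obtain O(not forward_memo).
Premise 12 is O(not retain_contract -> forward_memo); contrapositively O(not forward_memo -> retain_contract). Since O(not forward_memo) holds, K gives O(retain_contract).
Premise 6, O(anonymize_badge -> not retain_contract), contraposes to O(retain_contract -> not anonymize_badge); with O(retain_contract) we get O(not anonymize_badge).
So O(not anonymize_badge) holds, i.e. anonymize_badge is forbidden. None of the other listed options is forbidden under the premises.

anonymize_badge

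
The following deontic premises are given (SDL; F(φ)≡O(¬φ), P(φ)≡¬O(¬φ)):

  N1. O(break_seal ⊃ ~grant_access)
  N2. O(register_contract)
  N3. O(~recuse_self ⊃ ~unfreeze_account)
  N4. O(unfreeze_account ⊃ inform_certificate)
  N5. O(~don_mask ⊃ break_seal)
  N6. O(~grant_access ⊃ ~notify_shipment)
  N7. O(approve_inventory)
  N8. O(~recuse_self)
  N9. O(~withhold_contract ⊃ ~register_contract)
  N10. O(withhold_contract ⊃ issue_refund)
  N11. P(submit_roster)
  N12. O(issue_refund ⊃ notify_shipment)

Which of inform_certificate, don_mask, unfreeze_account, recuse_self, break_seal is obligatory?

don_mask

Premise 2 gives O(register_contract).
Premise 9, O(~withhold_contract ⊃ ~register_contract), contraposes to O(register_contract ⊃ withhold_contract); with O(register_contract) we get O(withhold_contract).
Applying K to premise 10 (O(withhold_contract ⊃ issue_refund)) and O(withhold_contract) yields O(issue_refund).
Premise 12 is O(issue_refund ⊃ notify_shipment); since O(issue_refund), deontic closure gives O(notify_shipment).
Premise 6, O(~grant_access ⊃ ~notify_shipment), contraposes to O(notify_shipment ⊃ grant_access); with O(notify_shipment) we get O(grant_access).
Premise 1 is O(break_seal ⊃ ~grant_access); contrapositively O(grant_access ⊃ ~break_seal). Since O(grant_access) holds, K gives O(~break_seal).
Premise 5, O(~don_mask ⊃ break_seal), contraposes to O(~break_seal ⊃ don_mask); with O(~break_seal) we get O(don_mask).
So O(don_mask) holds — don_mask is obligatory. None of the other listed options is made obligatory by any chain of premises.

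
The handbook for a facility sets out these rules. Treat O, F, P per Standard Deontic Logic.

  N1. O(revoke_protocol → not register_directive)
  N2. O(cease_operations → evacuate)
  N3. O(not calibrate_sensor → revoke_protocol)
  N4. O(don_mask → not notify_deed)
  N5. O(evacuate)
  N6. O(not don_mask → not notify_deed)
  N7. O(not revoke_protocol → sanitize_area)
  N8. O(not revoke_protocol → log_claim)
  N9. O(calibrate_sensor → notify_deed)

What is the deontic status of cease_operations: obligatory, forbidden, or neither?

Premise 2 is O(cease_operations → evacuate); even if O(evacuate) held, inferring O(cease_operations) would be affirming the consequent — invalid.
No premise or chain of K-axiom applications forces O(cease_operations), and none forces O(not cease_operations). So cease_operations is neither obligatory nor forbidden under these norms.

Neither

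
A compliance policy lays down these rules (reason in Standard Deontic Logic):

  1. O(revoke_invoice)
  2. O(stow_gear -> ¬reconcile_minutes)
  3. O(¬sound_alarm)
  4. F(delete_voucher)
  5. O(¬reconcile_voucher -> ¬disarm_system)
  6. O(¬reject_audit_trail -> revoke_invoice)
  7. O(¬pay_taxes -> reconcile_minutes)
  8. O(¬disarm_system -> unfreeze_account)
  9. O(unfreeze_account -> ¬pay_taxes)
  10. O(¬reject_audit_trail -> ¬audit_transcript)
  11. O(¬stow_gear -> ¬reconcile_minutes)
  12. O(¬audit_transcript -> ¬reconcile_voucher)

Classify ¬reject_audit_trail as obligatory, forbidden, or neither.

By case analysis on stow_gear: premise 2 gives O(stow_gear -> ¬reconcile_minutes) and premise 11 gives O(¬stow_gear -> ¬reconcile_minutes), so O(¬reconcile_minutes) either way.
Premise 7, O(¬pay_taxes -> reconcile_minutes), contraposes to O(¬reconcile_minutes -> pay_taxes); with O(¬reconcile_minutes) we get O(pay_taxes).
Premise 9, O(unfreeze_account -> ¬pay_taxes), contraposes to O(pay_taxes -> ¬unfreeze_account); with O(pay_taxes) we get O(¬unfreeze_account).
Premise 8 is O(¬disarm_system -> unfreeze_account); contrapositively O(¬unfreeze_account -> disarm_system). Since O(¬unfreeze_account) holds, K gives O(disarm_system).
The contrapositive of premise 5 (O(¬reconcile_voucher -> ¬disarm_system)) is O(disarm_system -> reconcile_voucher), and O(disarm_system) is already established, so O(reconcile_voucher).
The contrapositive of premise 12 (O(¬audit_transcript -> ¬reconcile_voucher)) is O(reconcile_voucher -> audit_transcript), and O(reconcile_voucher) is already established, so O(audit_transcript).
The contrapositive of premise 10 (O(¬reject_audit_trail -> ¬audit_transcript)) is O(audit_transcript -> reject_audit_trail), and O(audit_transcript) is already established, so O(reject_audit_trail).
Premises 1, 3, 4, 6 do not contribute to this derivation.
Thus O(reject_audit_trail), which is F(¬reject_audit_trail): ¬reject_audit_trail is forbidden.

Forbidden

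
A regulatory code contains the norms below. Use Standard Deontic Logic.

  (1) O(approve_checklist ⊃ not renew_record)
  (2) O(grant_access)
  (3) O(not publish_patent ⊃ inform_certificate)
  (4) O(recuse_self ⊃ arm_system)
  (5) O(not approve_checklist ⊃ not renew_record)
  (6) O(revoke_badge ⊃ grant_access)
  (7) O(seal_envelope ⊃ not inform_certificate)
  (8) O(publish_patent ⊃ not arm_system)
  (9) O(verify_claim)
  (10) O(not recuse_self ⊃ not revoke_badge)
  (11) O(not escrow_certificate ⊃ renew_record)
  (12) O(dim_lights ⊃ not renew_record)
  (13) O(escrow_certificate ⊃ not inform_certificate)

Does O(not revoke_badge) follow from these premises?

Yes

Premises 5 and 1 are O(not approve_checklist ⊃ not renew_record) and O(approve_checklist ⊃ not renew_record); every ideal world satisfies not approve_checklist or approve_checklist, so in either case not renew_record holds — hence O(not renew_record).
Premise 11, O(not escrow_certificate ⊃ renew_record), contraposes to O(not renew_record ⊃ escrow_certificate); with O(not renew_record) we get O(escrow_certificate).
Applying K to premise 13 (O(escrow_certificate ⊃ not inform_certificate)) and O(escrow_certificate) yields O(not inform_certificate).
Premise 3, O(not publish_patent ⊃ inform_certificate), contraposes to O(not inform_certificate ⊃ publish_patent); with O(not inform_certificate) we get O(publish_patent).
Applying K to premise 8 (O(publish_patent ⊃ not arm_system)) and O(publish_patent) yields O(not arm_system).
Premise 4 is O(recuse_self ⊃ arm_system); contrapositively O(not arm_system ⊃ not recuse_self). Since O(not arm_system) holds, K gives O(not recuse_self).
With premise 10, O(not recuse_self ⊃ not revoke_badge), the K-axiom yields O(not revoke_badge).
Premises 2, 6, 7, 9, 12 do not contribute to this derivation.
So O(not revoke_badge) follows.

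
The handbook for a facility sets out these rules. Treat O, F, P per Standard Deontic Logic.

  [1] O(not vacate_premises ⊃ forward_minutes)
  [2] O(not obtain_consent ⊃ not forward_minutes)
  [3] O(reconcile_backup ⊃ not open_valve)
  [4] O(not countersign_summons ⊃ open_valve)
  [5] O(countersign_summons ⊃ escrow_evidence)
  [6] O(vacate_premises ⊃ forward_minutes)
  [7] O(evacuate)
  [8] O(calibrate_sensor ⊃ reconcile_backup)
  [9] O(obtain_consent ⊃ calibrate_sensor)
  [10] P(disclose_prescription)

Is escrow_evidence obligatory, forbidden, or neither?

Premises 1 and 6 are O(not vacate_premises ⊃ forward_minutes) and O(vacate_premises ⊃ forward_minutes); every ideal world satisfies not vacate_premises or vacate_premises, so in either case forward_minutes holds — hence O(forward_minutes).
Premise 2 is O(not obtain_consent ⊃ not forward_minutes); contrapositively O(forward_minutes ⊃ obtain_consent). Since O(forward_minutes) holds, K gives O(obtain_consent).
With premise 9, O(obtain_consent ⊃ calibrate_sensor), the K-axiom yields O(calibrate_sensor).
Applying K to premise 8 (O(calibrate_sensor ⊃ reconcile_backup)) and O(calibrate_sensor) yields O(reconcile_backup).
With premise 3, O(reconcile_backup ⊃ not open_valve), the K-axiom yields O(not open_valve).
Premise 4, O(not countersign_summons ⊃ open_valve), contraposes to O(not open_valve ⊃ countersign_summons); with O(not open_valve) we get O(countersign_summons).
Premise 5 is O(countersign_summons ⊃ escrow_evidence); since O(countersign_summons), deontic closure gives O(escrow_evidence).
Premises 7, 10 do not contribute to this derivation.
Hence escrow_evidence is obligatory.

Obligatory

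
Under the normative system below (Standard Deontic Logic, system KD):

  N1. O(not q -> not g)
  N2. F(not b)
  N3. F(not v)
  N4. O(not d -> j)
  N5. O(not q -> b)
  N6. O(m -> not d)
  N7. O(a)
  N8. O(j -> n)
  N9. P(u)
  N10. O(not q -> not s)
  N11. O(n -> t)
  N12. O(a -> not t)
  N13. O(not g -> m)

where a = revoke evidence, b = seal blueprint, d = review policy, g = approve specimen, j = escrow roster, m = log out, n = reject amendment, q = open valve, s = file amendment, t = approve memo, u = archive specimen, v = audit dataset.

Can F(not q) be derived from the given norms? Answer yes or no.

Yes

Premise 7 states O(a) outright.
From O(a) and premise 12, O(a -> not t), we obtain O(not t).
Premise 11 is O(n -> t); contrapositively O(not t -> not n). Since O(not t) holds, K gives O(not n).
Premise 8 is O(j -> n); contrapositively O(not n -> not j). Since O(not n) holds, K gives O(not j).
Premise 4 is O(not d -> j); contrapositively O(not j -> d). Since O(not j) holds, K gives O(d).
The contrapositive of premise 6 (O(m -> not d)) is O(d -> not m), and O(d) is already established, so O(not m).
Premise 13 is O(not g -> m); contrapositively O(not m -> g). Since O(not m) holds, K gives O(g).
Premise 1 is O(not q -> not g); contrapositively O(g -> q). Since O(g) holds, K gives O(q).
Premises 2, 3, 5, 9, 10 do not contribute to this derivation.
So O(q) holds, i.e. F(not q). The claim follows.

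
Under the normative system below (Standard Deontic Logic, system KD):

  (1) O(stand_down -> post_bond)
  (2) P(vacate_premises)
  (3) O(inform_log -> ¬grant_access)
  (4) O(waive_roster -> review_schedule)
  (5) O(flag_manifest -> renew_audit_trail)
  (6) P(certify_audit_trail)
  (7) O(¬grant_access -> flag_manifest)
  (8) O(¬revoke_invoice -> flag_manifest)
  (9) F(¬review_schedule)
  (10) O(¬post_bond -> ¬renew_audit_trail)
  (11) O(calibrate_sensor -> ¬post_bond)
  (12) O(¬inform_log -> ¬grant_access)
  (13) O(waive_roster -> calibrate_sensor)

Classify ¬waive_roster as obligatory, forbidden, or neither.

Obligatory

Premises 3 and 12 cover both cases: O(inform_log -> ¬grant_access) and O(¬inform_log -> ¬grant_access). Since inform_log ∨ ¬inform_log is a tautology, O(¬grant_access) follows.
From O(¬grant_access) and premise 7, O(¬grant_access -> flag_manifest), we obtain O(flag_manifest).
Premise 5 is O(flag_manifest -> renew_audit_trail); since O(flag_manifest), deontic closure gives O(renew_audit_trail).
Premise 10, O(¬post_bond -> ¬renew_audit_trail), contraposes to O(renew_audit_trail -> post_bond); with O(renew_audit_trail) we get O(post_bond).
The contrapositive of premise 11 (O(calibrate_sensor -> ¬post_bond)) is O(post_bond -> ¬calibrate_sensor), and O(post_bond) is already established, so O(¬calibrate_sensor).
Premise 13 is O(waive_roster -> calibrate_sensor); contrapositively O(¬calibrate_sensor -> ¬waive_roster). Since O(¬calibrate_sensor) holds, K gives O(¬waive_roster).
Premises 1, 2, 4, 6, 8, 9 do not contribute to this derivation.
Hence ¬waive_roster is obligatory.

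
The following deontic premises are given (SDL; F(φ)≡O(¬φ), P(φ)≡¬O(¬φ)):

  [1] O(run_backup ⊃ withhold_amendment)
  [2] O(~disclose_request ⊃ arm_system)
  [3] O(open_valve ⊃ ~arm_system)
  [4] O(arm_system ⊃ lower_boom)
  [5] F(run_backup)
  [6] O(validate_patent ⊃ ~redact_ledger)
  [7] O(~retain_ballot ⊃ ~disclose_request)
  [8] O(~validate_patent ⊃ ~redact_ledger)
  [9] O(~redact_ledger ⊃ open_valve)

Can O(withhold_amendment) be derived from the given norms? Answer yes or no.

Premise 1 is O(run_backup ⊃ withhold_amendment), but O(run_backup) is not derivable from the premises, so it does not yield O(withhold_amendment).
No other premise forces O(withhold_amendment). An ideal world satisfying every premise can still have withhold_amendment false, so O(withhold_amendment) is not derivable.

No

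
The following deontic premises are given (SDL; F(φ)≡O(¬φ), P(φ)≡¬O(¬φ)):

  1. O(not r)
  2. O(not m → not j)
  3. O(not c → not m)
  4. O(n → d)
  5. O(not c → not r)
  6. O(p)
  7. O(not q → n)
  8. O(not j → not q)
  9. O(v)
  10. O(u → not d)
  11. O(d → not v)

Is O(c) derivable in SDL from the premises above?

From premise 9 we have O(v).
The contrapositive of premise 11 (O(d → not v)) is O(v → not d), and O(v) is already established, so O(not d).
Premise 4 is O(n → d); contrapositively O(not d → not n). Since O(not d) holds, K gives O(not n).
Premise 7, O(not q → n), contraposes to O(not n → q); with O(not n) we get O(q).
Premise 8, O(not j → not q), contraposes to O(q → j); with O(q) we get O(j).
Premise 2, O(not m → not j), contraposes to O(j → m); with O(j) we get O(m).
Premise 3, O(not c → not m), contraposes to O(m → c); with O(m) we get O(c).
Premises 1, 5, 6, 10 do not contribute to this derivation.
So O(c) follows.

Yes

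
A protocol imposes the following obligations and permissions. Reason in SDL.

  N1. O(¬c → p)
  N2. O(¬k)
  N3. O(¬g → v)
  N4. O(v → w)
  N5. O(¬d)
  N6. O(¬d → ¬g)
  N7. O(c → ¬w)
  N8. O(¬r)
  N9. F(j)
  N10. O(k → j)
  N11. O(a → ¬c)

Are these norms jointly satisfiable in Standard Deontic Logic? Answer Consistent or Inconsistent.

Premise 10 is O(k → j), but O(k) is not derivable from the premises, so it does not yield O(j).
So O(j) is not derivable, and the apparent clash with O(¬j) does not arise.
A world satisfying every obligation exists (e.g. a=false, c=false, d=false, g=false, j=false, k=false, p=true, r=false, v=true, w=true); no atom is both obligatory and forbidden, so the set is consistent.

Consistent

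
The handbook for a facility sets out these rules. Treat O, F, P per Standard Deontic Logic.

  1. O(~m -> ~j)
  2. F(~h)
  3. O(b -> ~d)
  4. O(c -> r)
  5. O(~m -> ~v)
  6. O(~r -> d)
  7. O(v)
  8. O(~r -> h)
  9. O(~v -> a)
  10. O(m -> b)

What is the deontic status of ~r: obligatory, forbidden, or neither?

Forbidden

Premise 7 gives O(v).
Premise 5, O(~m -> ~v), contraposes to O(v -> m); with O(v) we get O(m).
From O(m) and premise 10, O(m -> b), we obtain O(b).
From O(b) and premise 3, O(b -> ~d), we obtain O(~d).
The contrapositive of premise 6 (O(~r -> d)) is O(~d -> r), and O(~d) is already established, so O(r).
Premises 1, 2, 4, 8, 9 do not contribute to this derivation.
Thus O(r), which is F(~r): ~r is forbidden.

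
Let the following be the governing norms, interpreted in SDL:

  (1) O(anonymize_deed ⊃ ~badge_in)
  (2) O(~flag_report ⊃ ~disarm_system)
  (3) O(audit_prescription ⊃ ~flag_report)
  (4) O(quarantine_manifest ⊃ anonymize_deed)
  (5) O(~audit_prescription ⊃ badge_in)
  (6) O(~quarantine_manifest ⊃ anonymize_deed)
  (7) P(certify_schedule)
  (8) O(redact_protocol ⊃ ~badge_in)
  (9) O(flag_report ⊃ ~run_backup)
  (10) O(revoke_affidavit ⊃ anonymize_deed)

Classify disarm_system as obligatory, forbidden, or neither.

Forbidden

Premises 6 and 4 are O(~quarantine_manifest ⊃ anonymize_deed) and O(quarantine_manifest ⊃ anonymize_deed); every ideal world satisfies ~quarantine_manifest or quarantine_manifest, so in either case anonymize_deed holds — hence O(anonymize_deed).
From O(anonymize_deed) and premise 1, O(anonymize_deed ⊃ ~badge_in), we obtain O(~badge_in).
The contrapositive of premise 5 (O(~audit_prescription ⊃ badge_in)) is O(~badge_in ⊃ audit_prescription), and O(~badge_in) is already established, so O(audit_prescription).
Premise 3 is O(audit_prescription ⊃ ~flag_report); since O(audit_prescription), deontic closure gives O(~flag_report).
From O(~flag_report) and premise 2, O(~flag_report ⊃ ~disarm_system), we obtain O(~disarm_system).
Premises 7, 8, 9, 10 do not contribute to this derivation.
Thus O(~disarm_system), which is F(disarm_system): disarm_system is forbidden.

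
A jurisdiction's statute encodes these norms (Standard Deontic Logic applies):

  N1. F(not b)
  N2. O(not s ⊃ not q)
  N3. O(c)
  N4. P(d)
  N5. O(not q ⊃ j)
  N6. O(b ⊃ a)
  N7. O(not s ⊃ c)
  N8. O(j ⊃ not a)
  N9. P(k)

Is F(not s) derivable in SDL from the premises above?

Yes

Premise 1 is F(not b), i.e. O(b).
From O(b) and premise 6, O(b ⊃ a), we obtain O(a).
The contrapositive of premise 8 (O(j ⊃ not a)) is O(a ⊃ not j), and O(a) is already established, so O(not j).
Premise 5, O(not q ⊃ j), contraposes to O(not j ⊃ q); with O(not j) we get O(q).
Premise 2 is O(not s ⊃ not q); contrapositively O(q ⊃ s). Since O(q) holds, K gives O(s).
Premises 3, 4, 7, 9 do not contribute to this derivation.
So O(s) holds, i.e. F(not s). The claim follows.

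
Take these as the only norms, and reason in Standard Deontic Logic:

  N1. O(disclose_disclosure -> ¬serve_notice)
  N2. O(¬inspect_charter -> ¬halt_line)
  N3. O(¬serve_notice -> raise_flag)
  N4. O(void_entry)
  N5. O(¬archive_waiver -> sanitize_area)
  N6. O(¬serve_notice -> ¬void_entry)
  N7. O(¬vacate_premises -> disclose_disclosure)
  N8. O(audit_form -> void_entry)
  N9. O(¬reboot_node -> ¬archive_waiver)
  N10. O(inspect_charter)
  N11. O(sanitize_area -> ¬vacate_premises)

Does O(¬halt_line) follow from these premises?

No

Premise 2 is O(¬inspect_charter -> ¬halt_line), but O(¬inspect_charter) is not derivable from the premises, so it does not yield O(¬halt_line).
No other premise forces O(¬halt_line). An ideal world satisfying every premise can still have ¬halt_line false, so O(¬halt_line) is not derivable.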